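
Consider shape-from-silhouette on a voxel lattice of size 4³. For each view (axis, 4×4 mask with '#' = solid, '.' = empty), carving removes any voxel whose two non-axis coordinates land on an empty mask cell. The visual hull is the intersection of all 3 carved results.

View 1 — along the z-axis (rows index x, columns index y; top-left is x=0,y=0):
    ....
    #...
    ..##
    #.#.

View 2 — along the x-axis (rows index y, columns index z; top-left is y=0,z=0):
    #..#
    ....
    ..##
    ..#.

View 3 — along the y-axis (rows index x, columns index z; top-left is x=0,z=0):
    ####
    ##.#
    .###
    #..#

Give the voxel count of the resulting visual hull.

|visual hull| = 8

before carving: 64 voxels (4×4×4)
[1] z-view keeps 5 columns → grid now 20
[2] x-view keeps 5 columns → grid now 9
[3] y-view keeps 12 columns → grid now 8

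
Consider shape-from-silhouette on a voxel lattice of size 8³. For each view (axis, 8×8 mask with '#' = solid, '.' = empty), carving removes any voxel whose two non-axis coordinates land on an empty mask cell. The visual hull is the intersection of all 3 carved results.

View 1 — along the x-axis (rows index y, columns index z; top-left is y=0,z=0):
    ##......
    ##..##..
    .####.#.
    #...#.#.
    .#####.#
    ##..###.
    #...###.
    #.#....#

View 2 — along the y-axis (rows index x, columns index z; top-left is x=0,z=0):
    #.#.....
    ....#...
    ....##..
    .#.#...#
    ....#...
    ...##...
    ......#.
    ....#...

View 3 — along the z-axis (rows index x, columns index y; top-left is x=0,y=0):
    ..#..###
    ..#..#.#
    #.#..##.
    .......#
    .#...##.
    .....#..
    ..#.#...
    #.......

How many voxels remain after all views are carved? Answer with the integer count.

start: 8×8×8 = 512 voxels
[1] x-view keeps 32 columns → grid now 256
[2] y-view keeps 13 columns → grid now 58
[3] z-view keeps 19 columns → grid now 18

|visual hull| = 18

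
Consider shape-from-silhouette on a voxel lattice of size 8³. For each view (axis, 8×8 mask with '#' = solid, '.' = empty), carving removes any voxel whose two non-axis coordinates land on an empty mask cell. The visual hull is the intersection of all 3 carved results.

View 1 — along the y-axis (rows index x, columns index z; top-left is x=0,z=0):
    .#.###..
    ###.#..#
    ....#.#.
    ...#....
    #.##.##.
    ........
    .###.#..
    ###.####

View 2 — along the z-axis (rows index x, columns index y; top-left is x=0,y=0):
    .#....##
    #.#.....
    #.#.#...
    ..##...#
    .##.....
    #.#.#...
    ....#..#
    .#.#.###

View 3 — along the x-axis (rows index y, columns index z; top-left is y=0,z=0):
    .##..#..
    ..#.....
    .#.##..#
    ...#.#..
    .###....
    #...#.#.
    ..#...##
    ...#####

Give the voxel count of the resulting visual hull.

voxel count = 31

initial block: 8^3 = 512
V1 y: intersect with XZ mask (28 set) -- 224 left
V2 z: intersect with XY mask (23 set) -- 84 left
V3 x: intersect with YZ mask (24 set) -- 31 left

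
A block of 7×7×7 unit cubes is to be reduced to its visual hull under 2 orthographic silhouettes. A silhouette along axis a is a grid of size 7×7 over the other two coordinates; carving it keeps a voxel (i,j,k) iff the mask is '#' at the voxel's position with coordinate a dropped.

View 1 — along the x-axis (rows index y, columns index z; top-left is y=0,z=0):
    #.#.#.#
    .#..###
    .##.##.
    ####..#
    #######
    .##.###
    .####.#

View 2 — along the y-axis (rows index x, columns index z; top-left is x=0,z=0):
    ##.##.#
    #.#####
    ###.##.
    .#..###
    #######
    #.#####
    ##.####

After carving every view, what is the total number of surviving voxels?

remaining voxels: 189

before carving: 343 voxels (7×7×7)
after view 1 [x-axis, 34 of 49 cells solid] → remaining = 238
after view 2 [y-axis, 39 of 49 cells solid] → remaining = 189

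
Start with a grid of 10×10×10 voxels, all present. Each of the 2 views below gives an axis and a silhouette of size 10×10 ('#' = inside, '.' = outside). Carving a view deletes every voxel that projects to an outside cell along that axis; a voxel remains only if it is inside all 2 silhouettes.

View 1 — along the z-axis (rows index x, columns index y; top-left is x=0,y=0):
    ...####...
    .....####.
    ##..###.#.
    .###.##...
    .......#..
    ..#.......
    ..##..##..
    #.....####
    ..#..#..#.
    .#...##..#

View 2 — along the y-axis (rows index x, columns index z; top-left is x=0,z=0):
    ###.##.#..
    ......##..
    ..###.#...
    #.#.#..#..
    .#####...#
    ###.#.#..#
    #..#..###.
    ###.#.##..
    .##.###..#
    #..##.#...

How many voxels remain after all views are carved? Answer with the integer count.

initial block: 10^3 = 1000
carve view 1 (along z, XY-mask fill 37/100): 370 voxels remain
carve view 2 (along y, XZ-mask fill 49/100): 172 voxels remain

|visual hull| = 172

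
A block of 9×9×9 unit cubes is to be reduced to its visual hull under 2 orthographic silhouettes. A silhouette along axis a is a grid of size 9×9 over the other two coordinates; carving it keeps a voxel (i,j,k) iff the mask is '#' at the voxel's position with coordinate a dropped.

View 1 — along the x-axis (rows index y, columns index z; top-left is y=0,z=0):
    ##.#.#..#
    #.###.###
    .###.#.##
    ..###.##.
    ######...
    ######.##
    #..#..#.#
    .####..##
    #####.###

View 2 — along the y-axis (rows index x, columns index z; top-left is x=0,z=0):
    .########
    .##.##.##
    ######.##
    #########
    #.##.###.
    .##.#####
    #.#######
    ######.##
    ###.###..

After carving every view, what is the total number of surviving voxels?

|visual hull| = 400

initial block: 9^3 = 729
step 1: project along x, AND mask (55/81) → |grid| = 495
step 2: project along y, AND mask (66/81) → |grid| = 400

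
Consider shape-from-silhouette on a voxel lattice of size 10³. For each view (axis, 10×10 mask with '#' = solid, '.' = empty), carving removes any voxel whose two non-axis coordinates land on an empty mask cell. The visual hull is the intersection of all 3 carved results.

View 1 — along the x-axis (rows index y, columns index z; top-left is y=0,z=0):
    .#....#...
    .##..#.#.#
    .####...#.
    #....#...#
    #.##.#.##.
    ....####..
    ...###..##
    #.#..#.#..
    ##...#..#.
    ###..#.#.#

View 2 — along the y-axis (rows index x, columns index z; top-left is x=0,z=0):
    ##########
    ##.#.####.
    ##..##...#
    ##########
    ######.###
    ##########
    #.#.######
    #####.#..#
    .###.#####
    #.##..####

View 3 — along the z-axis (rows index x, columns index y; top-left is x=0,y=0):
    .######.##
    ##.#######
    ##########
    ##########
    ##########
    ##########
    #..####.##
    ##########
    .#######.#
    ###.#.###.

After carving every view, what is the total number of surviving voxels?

before carving: 1000 voxels (10×10×10)
after view 1 [x-axis, 44 of 100 cells solid] → remaining = 440
after view 2 [y-axis, 81 of 100 cells solid] → remaining = 358
after view 3 [z-axis, 89 of 100 cells solid] → remaining = 325

325 voxels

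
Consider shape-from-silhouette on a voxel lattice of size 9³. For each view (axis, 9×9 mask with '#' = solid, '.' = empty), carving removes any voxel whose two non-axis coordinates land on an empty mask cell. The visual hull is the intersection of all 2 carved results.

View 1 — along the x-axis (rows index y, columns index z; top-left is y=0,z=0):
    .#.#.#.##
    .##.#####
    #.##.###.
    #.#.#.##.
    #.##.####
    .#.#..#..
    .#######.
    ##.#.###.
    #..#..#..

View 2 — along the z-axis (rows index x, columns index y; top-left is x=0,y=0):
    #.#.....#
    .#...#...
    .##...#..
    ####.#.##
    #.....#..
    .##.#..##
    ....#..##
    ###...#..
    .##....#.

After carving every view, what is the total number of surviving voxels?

start: 9×9×9 = 729 voxels
carve view 1 (along x, YZ-mask fill 49/81): 441 voxels remain
carve view 2 (along z, XY-mask fill 32/81): 180 voxels remain

voxel count = 180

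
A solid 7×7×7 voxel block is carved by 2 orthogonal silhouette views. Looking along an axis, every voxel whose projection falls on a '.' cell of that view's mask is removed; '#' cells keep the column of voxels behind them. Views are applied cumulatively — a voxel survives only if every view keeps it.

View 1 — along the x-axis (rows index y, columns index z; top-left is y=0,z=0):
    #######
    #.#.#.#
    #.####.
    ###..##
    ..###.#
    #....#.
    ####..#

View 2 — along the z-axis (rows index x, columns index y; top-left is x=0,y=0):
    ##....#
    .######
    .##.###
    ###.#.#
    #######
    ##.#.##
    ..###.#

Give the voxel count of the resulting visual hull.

|visual hull| = 160

before carving: 343 voxels (7×7×7)
after view 1 [x-axis, 32 of 49 cells solid] → remaining = 224
after view 2 [z-axis, 35 of 49 cells solid] → remaining = 160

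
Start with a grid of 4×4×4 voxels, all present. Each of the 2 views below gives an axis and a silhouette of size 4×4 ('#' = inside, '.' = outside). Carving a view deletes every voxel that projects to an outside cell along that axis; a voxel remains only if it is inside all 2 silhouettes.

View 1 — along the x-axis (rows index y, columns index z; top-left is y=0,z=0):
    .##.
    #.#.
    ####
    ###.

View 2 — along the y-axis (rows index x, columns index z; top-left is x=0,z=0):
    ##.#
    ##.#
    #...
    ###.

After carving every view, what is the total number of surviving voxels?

27 voxels

before carving: 64 voxels (4×4×4)
[1] x-view keeps 11 columns → grid now 44
[2] y-view keeps 10 columns → grid now 27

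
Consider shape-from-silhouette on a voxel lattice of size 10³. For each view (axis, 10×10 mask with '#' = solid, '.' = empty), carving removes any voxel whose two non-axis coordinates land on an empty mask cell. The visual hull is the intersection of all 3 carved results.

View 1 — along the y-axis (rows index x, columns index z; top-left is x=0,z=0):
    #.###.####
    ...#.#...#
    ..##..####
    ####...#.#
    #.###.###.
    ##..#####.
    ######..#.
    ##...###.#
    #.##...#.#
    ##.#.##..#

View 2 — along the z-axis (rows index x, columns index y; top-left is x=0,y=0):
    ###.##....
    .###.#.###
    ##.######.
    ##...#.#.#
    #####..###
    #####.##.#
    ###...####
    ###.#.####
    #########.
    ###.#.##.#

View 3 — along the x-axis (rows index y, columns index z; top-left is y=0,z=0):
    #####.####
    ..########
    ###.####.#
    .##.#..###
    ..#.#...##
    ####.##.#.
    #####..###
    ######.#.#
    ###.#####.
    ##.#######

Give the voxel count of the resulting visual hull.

voxel count = 328

full grid |V| = 1000
carve view 1 (along y, XZ-mask fill 61/100): 610 voxels remain
carve view 2 (along z, XY-mask fill 72/100): 435 voxels remain
carve view 3 (along x, YZ-mask fill 75/100): 328 voxels remain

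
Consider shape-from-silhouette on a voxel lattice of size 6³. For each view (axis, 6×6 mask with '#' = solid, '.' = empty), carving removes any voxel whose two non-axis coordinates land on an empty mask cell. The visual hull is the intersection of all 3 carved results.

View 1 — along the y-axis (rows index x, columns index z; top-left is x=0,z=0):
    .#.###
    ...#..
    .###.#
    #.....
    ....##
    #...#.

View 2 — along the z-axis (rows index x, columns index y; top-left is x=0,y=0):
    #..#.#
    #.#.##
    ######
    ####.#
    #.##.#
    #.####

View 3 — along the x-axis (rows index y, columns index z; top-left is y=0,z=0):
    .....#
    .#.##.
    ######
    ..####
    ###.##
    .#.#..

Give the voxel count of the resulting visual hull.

remaining voxels: 34

before carving: 216 voxels (6×6×6)
V1 y: intersect with XZ mask (14 set) -- 84 left
V2 z: intersect with XY mask (27 set) -- 63 left
V3 x: intersect with YZ mask (21 set) -- 34 left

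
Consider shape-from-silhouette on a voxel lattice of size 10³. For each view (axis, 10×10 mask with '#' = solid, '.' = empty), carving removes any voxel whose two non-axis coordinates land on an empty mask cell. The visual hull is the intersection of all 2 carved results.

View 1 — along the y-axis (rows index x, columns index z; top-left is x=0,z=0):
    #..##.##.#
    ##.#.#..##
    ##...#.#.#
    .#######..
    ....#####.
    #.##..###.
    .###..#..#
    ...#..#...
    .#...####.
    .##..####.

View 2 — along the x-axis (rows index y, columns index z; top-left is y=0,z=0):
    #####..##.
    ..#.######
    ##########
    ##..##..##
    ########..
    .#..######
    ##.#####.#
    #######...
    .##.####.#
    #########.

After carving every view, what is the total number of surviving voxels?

before carving: 1000 voxels (10×10×10)
V1 y: intersect with XZ mask (53 set) -- 530 left
V2 x: intersect with YZ mask (76 set) -- 404 left

remaining voxels: 404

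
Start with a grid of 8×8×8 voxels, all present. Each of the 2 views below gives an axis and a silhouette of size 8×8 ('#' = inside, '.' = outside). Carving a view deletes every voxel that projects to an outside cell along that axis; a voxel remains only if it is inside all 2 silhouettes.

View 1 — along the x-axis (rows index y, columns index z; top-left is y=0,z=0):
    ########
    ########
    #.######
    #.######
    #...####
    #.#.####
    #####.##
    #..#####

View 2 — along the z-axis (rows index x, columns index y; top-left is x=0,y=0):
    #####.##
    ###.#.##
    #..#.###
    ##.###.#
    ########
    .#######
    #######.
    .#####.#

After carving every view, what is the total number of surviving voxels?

|visual hull| = 350

before carving: 512 voxels (8×8×8)
  1. axis=0 (YZ plane), |mask|=54  ⇒  voxels=432
  2. axis=2 (XY plane), |mask|=52  ⇒  voxels=350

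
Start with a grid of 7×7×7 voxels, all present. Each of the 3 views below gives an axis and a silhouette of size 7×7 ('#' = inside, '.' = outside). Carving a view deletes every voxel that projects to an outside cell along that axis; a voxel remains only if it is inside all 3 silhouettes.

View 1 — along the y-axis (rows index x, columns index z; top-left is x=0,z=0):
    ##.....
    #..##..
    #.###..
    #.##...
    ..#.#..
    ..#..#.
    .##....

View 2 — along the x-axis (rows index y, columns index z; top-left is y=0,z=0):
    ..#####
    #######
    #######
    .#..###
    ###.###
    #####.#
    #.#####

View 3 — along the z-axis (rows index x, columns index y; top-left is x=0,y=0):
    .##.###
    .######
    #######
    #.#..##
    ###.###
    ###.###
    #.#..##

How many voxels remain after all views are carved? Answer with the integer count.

|visual hull| = 87

initial block: 7^3 = 343
carve view 1 (along y, XZ-mask fill 18/49): 126 voxels remain
carve view 2 (along x, YZ-mask fill 41/49): 102 voxels remain
carve view 3 (along z, XY-mask fill 38/49): 87 voxels remain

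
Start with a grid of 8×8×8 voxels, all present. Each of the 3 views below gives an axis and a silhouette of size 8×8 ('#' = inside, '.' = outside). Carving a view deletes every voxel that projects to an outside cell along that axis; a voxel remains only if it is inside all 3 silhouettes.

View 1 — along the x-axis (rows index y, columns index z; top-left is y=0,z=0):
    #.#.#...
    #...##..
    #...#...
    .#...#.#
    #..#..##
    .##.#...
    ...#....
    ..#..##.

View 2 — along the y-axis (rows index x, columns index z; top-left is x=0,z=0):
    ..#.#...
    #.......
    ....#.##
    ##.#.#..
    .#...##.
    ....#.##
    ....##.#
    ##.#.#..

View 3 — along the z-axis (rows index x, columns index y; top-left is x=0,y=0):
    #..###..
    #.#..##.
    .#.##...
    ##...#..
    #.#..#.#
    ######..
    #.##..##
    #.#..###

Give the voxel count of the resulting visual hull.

full grid |V| = 512
carve view 1 (along x, YZ-mask fill 22/64): 176 voxels remain
carve view 2 (along y, XZ-mask fill 23/64): 65 voxels remain
carve view 3 (along z, XY-mask fill 34/64): 34 voxels remain

|visual hull| = 34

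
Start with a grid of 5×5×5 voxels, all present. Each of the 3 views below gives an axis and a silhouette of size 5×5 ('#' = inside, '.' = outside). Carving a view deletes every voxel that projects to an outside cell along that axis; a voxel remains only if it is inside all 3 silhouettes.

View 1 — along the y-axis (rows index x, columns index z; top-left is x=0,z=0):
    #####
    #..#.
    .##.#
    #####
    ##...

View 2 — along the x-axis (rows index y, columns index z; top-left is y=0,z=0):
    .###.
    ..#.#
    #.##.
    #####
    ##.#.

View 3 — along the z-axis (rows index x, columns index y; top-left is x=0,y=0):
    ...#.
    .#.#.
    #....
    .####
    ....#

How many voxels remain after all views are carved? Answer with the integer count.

initial block: 5^3 = 125
carve view 1 (along y, XZ-mask fill 17/25): 85 voxels remain
carve view 2 (along x, YZ-mask fill 16/25): 54 voxels remain
carve view 3 (along z, XY-mask fill 9/25): 24 voxels remain

voxel count = 24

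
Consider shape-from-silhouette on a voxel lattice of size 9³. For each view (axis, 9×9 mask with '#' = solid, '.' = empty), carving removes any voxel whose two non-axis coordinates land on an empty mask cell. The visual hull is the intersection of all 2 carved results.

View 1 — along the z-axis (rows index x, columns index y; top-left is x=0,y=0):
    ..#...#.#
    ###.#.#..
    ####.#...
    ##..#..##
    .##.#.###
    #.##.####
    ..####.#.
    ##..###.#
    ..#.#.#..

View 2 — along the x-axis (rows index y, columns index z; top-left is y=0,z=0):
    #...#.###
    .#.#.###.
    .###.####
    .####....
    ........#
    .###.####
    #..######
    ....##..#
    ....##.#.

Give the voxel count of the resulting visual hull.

initial block: 9^3 = 729
after view 1 [z-axis, 45 of 81 cells solid] → remaining = 405
after view 2 [x-axis, 42 of 81 cells solid] → remaining = 214

voxel count = 214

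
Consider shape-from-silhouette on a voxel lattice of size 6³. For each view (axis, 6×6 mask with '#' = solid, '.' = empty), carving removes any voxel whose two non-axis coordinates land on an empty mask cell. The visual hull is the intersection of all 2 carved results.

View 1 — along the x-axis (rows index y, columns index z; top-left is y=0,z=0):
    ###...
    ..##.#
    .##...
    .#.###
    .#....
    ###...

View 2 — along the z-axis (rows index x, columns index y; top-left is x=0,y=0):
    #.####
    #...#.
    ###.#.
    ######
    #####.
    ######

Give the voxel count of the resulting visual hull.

initial block: 6^3 = 216
after view 1 [x-axis, 16 of 36 cells solid] → remaining = 96
after view 2 [z-axis, 28 of 36 cells solid] → remaining = 71

remaining voxels: 71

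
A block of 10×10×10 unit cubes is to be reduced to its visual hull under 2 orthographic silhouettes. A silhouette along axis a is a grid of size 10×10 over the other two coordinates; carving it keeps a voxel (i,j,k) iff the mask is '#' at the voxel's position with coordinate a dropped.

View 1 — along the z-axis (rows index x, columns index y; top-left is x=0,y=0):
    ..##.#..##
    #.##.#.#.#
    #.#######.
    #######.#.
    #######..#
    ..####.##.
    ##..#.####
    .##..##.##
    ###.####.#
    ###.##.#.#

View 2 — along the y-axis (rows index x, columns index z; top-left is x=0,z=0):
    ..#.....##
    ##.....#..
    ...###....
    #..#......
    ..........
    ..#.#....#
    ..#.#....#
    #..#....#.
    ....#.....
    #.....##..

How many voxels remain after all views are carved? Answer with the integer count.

full grid |V| = 1000
[1] z-view keeps 69 columns → grid now 690
[2] y-view keeps 24 columns → grid now 159

voxel count = 159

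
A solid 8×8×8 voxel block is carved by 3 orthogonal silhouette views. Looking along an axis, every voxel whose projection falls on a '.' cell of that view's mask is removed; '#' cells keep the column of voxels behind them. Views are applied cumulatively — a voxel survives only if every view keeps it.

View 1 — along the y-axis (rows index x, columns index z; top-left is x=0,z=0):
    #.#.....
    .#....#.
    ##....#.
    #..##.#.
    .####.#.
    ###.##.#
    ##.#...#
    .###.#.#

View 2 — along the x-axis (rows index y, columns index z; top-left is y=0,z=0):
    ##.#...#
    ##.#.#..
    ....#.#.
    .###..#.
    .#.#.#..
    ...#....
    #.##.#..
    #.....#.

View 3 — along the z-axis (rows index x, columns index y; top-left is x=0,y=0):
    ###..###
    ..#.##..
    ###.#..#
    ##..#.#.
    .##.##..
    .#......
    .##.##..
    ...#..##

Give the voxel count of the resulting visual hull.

before carving: 512 voxels (8×8×8)
carve view 1 (along y, XZ-mask fill 31/64): 248 voxels remain
carve view 2 (along x, YZ-mask fill 24/64): 100 voxels remain
carve view 3 (along z, XY-mask fill 30/64): 44 voxels remain

voxel count = 44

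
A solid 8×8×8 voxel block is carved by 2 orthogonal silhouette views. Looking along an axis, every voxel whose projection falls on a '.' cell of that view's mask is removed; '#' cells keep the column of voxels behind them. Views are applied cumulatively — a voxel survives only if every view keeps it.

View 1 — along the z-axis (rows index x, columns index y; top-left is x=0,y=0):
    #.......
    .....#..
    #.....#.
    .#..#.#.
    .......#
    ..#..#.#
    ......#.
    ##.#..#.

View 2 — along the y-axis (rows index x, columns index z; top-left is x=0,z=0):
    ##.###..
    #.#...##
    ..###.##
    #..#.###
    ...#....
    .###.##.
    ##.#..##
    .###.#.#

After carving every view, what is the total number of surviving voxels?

75 voxels

start: 8×8×8 = 512 voxels
V1 z: intersect with XY mask (16 set) -- 128 left
V2 y: intersect with XZ mask (35 set) -- 75 left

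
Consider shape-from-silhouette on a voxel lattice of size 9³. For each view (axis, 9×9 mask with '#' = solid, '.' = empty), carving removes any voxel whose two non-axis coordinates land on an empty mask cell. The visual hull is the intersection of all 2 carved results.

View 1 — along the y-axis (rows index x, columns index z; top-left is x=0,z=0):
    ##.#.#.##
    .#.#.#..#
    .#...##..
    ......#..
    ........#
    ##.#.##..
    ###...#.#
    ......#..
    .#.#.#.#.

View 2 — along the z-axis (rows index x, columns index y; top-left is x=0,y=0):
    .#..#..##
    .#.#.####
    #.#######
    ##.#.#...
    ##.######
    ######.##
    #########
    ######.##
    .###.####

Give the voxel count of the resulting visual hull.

start: 9×9×9 = 729 voxels
carve view 1 (along y, XZ-mask fill 30/81): 270 voxels remain
carve view 2 (along z, XY-mask fill 62/81): 205 voxels remain

remaining voxels: 205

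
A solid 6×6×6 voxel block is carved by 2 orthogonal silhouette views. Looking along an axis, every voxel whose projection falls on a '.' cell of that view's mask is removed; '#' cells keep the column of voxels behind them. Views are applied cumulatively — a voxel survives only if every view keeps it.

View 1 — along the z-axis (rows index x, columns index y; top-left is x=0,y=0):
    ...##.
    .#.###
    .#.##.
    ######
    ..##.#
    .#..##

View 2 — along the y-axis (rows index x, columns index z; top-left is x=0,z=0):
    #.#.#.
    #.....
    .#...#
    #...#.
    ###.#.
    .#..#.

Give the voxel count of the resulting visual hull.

start: 6×6×6 = 216 voxels
  1. axis=2 (XY plane), |mask|=21  ⇒  voxels=126
  2. axis=1 (XZ plane), |mask|=14  ⇒  voxels=46

|visual hull| = 46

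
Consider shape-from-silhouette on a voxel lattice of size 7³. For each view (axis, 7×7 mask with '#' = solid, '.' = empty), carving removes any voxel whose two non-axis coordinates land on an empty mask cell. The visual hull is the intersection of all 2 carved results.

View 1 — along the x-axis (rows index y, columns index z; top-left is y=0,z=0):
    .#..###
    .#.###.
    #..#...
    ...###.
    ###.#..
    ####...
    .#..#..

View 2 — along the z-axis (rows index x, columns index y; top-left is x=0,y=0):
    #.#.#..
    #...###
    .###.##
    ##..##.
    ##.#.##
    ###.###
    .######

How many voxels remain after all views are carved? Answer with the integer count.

111 voxels

start: 7×7×7 = 343 voxels
step 1: project along x, AND mask (23/49) → |grid| = 161
step 2: project along z, AND mask (33/49) → |grid| = 111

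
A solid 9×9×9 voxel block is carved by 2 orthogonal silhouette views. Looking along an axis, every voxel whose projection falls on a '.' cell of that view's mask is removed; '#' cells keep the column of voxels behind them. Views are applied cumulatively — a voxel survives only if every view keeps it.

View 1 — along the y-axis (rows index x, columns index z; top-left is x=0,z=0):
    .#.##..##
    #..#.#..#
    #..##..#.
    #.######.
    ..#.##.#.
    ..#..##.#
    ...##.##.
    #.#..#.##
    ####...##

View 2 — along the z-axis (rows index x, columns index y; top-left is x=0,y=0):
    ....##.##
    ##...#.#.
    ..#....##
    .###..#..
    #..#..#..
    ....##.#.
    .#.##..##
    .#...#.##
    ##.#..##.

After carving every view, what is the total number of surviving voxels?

before carving: 729 voxels (9×9×9)
carve view 1 (along y, XZ-mask fill 43/81): 387 voxels remain
carve view 2 (along z, XY-mask fill 35/81): 170 voxels remain

remaining voxels: 170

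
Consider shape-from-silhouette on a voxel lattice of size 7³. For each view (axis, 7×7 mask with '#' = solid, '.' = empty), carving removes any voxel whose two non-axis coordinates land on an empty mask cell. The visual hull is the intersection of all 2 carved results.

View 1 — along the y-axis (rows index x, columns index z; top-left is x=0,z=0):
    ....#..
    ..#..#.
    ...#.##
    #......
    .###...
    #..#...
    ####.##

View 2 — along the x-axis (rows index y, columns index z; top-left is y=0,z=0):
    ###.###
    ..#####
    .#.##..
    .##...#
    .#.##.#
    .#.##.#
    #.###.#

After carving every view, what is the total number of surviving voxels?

full grid |V| = 343
carve view 1 (along y, XZ-mask fill 18/49): 126 voxels remain
carve view 2 (along x, YZ-mask fill 30/49): 72 voxels remain

72 voxels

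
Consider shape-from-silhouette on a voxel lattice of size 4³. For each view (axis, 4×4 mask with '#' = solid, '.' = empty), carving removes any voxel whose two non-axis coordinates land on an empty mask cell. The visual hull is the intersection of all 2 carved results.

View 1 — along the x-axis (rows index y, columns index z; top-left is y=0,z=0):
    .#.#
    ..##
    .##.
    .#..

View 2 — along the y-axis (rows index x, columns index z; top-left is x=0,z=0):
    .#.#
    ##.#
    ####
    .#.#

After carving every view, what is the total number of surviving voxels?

voxel count = 22

full grid |V| = 64
carve view 1 (along x, YZ-mask fill 7/16): 28 voxels remain
carve view 2 (along y, XZ-mask fill 11/16): 22 voxels remain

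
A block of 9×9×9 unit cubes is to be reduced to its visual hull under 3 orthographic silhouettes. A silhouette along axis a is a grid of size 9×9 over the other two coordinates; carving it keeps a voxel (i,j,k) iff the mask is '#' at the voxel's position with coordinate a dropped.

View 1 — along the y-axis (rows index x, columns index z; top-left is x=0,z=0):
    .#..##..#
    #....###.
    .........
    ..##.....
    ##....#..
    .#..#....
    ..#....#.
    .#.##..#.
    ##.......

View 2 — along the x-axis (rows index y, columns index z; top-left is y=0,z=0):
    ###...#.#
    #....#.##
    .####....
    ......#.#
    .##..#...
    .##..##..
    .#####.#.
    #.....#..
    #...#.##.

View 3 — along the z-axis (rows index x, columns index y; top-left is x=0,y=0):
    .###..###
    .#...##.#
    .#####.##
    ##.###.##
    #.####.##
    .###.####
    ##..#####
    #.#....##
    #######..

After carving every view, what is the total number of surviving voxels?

full grid |V| = 729
  1. axis=1 (XZ plane), |mask|=23  ⇒  voxels=207
  2. axis=0 (YZ plane), |mask|=34  ⇒  voxels=90
  3. axis=2 (XY plane), |mask|=56  ⇒  voxels=60

60 voxels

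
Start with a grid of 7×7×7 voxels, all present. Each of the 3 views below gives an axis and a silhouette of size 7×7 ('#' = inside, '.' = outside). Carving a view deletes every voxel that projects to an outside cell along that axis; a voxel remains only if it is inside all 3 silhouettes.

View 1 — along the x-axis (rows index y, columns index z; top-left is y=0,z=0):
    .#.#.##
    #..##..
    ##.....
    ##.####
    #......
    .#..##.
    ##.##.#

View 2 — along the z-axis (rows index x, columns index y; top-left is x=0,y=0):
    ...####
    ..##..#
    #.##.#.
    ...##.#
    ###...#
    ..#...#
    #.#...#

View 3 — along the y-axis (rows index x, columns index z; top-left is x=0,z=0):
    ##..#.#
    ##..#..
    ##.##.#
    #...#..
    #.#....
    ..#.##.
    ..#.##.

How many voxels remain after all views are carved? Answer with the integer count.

start: 7×7×7 = 343 voxels
carve view 1 (along x, YZ-mask fill 24/49): 168 voxels remain
carve view 2 (along z, XY-mask fill 23/49): 87 voxels remain
carve view 3 (along y, XZ-mask fill 22/49): 42 voxels remain

|visual hull| = 42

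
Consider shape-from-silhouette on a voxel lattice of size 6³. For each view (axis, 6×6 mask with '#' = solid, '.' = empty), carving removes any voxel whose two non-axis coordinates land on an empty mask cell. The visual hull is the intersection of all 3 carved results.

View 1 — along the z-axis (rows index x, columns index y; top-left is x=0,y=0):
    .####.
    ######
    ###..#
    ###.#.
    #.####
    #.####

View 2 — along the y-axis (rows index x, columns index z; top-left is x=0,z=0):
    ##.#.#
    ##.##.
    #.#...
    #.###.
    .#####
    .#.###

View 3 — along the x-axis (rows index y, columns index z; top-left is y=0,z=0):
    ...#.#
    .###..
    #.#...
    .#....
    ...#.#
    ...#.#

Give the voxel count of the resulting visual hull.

|visual hull| = 37

initial block: 6^3 = 216
  1. axis=2 (XY plane), |mask|=28  ⇒  voxels=168
  2. axis=1 (XZ plane), |mask|=23  ⇒  voxels=109
  3. axis=0 (YZ plane), |mask|=12  ⇒  voxels=37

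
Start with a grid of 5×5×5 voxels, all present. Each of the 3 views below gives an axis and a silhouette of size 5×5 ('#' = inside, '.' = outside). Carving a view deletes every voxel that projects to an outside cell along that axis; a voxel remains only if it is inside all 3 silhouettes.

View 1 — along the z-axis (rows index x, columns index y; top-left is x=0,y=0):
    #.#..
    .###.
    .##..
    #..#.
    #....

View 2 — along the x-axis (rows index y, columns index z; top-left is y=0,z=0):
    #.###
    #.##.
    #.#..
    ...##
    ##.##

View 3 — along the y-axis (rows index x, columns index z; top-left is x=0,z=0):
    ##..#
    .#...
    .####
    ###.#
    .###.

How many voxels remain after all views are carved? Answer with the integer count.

before carving: 125 voxels (5×5×5)
step 1: project along z, AND mask (10/25) → |grid| = 50
step 2: project along x, AND mask (15/25) → |grid| = 28
step 3: project along y, AND mask (15/25) → |grid| = 12

12 voxels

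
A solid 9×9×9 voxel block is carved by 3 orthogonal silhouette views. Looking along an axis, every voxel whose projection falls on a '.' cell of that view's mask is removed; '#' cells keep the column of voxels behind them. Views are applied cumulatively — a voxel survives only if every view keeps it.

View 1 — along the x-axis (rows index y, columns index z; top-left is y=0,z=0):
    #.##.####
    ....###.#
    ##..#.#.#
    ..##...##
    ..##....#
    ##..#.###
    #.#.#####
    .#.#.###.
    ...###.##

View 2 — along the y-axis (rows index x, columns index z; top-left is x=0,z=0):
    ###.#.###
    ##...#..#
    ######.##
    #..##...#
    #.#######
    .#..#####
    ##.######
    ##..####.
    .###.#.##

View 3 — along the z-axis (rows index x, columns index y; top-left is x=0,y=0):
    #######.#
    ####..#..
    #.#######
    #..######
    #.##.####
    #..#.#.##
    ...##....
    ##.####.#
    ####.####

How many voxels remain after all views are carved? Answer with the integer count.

start: 9×9×9 = 729 voxels
[1] x-view keeps 46 columns → grid now 414
[2] y-view keeps 57 columns → grid now 296
[3] z-view keeps 57 columns → grid now 208

208 voxels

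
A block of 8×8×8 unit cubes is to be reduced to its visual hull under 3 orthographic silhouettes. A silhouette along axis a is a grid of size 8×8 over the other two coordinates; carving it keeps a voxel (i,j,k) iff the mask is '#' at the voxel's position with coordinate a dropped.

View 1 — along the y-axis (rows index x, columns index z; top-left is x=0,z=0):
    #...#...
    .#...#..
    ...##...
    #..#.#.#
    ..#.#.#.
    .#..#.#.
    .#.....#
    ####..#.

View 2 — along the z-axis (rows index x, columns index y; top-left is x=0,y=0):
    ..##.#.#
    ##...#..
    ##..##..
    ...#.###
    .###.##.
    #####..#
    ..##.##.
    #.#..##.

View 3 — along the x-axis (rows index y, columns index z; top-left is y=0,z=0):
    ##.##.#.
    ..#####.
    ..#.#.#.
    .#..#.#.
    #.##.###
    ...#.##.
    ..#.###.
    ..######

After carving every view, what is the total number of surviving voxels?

start: 8×8×8 = 512 voxels
  1. axis=1 (XZ plane), |mask|=23  ⇒  voxels=184
  2. axis=2 (XY plane), |mask|=34  ⇒  voxels=99
  3. axis=0 (YZ plane), |mask|=35  ⇒  voxels=54

remaining voxels: 54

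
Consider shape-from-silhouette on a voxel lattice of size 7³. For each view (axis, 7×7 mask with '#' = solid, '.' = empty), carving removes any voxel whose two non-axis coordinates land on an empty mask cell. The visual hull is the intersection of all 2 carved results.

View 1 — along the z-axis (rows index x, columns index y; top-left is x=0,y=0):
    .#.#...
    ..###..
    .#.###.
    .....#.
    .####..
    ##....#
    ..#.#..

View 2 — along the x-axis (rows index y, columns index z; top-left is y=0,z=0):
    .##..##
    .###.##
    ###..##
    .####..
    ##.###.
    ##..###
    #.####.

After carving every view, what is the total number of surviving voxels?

voxel count = 90

before carving: 343 voxels (7×7×7)
V1 z: intersect with XY mask (19 set) -- 133 left
V2 x: intersect with YZ mask (33 set) -- 90 left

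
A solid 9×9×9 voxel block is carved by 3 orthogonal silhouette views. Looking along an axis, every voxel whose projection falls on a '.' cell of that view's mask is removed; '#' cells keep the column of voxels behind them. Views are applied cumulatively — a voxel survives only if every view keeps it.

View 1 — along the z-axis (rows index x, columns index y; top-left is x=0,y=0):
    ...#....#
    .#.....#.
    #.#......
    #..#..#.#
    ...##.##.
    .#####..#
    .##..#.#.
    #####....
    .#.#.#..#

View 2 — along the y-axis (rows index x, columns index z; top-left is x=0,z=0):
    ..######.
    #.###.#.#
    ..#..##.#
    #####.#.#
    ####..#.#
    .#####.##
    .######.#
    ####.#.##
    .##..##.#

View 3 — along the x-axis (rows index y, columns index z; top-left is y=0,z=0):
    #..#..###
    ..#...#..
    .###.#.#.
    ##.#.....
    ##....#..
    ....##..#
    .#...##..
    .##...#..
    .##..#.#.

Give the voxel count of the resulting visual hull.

voxel count = 85

before carving: 729 voxels (9×9×9)
after view 1 [z-axis, 33 of 81 cells solid] → remaining = 297
after view 2 [y-axis, 55 of 81 cells solid] → remaining = 209
after view 3 [x-axis, 31 of 81 cells solid] → remaining = 85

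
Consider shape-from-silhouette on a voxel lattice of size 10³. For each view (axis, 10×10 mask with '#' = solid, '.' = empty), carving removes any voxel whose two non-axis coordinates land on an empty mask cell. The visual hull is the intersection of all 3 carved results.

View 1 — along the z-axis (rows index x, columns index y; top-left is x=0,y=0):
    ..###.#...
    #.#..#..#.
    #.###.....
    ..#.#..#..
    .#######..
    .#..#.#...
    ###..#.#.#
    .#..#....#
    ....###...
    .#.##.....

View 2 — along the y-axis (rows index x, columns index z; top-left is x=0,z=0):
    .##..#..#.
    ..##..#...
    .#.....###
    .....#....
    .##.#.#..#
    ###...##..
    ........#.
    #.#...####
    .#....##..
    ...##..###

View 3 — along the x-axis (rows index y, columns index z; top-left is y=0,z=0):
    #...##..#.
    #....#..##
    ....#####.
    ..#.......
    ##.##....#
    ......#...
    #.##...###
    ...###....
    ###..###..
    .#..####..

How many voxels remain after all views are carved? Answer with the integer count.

full grid |V| = 1000
after view 1 [z-axis, 40 of 100 cells solid] → remaining = 400
after view 2 [y-axis, 37 of 100 cells solid] → remaining = 145
after view 3 [x-axis, 40 of 100 cells solid] → remaining = 52

voxel count = 52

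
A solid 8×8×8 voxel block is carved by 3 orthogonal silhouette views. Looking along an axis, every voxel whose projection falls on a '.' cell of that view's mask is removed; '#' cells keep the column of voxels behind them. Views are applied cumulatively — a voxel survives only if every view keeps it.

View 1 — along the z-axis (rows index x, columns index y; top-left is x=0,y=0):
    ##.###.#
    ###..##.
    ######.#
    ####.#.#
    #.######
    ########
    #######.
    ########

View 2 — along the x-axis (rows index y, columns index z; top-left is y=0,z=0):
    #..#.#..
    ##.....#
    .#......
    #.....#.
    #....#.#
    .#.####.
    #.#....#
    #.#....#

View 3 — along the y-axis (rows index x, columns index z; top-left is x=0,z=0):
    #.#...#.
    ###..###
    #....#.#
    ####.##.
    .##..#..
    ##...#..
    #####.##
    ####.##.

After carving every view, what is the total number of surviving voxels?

initial block: 8^3 = 512
V1 z: intersect with XY mask (54 set) -- 432 left
V2 x: intersect with YZ mask (23 set) -- 157 left
V3 y: intersect with XZ mask (37 set) -- 99 left

voxel count = 99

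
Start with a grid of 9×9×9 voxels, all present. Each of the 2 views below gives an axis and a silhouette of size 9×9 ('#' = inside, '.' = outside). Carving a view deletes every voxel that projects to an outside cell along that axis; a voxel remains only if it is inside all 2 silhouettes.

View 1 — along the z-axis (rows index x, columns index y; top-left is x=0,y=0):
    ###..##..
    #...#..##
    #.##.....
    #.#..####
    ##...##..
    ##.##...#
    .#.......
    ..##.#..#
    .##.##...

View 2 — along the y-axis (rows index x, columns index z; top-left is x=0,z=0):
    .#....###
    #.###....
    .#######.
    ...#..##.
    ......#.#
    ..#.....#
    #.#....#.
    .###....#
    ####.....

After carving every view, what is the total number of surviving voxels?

voxel count = 128

start: 9×9×9 = 729 voxels
[1] z-view keeps 36 columns → grid now 324
[2] y-view keeps 33 columns → grid now 128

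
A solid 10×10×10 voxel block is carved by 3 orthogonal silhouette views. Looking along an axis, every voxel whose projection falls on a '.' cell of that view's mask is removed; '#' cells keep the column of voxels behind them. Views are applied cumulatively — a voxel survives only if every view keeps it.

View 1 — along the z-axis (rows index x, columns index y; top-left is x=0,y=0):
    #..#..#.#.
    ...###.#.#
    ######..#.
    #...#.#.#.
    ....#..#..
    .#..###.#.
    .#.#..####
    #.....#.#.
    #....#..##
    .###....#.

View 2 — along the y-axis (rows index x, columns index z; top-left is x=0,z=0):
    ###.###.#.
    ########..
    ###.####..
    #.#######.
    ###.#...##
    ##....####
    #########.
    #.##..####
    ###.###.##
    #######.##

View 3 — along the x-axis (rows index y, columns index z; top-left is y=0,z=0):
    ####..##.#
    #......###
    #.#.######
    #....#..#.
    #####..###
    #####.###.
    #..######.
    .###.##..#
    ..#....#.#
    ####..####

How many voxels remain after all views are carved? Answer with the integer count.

full grid |V| = 1000
[1] z-view keeps 44 columns → grid now 440
[2] y-view keeps 75 columns → grid now 334
[3] x-view keeps 62 columns → grid now 191

|visual hull| = 191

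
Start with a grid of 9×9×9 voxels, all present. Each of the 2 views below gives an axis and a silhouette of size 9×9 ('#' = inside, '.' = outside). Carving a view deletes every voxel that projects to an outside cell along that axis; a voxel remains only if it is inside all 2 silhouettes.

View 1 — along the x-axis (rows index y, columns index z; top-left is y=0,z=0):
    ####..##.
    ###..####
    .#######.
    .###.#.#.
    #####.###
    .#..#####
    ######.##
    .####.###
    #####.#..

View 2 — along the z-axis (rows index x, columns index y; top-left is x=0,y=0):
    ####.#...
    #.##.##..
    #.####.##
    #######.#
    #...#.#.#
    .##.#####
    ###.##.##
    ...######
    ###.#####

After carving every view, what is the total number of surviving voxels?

before carving: 729 voxels (9×9×9)
  1. axis=0 (YZ plane), |mask|=60  ⇒  voxels=540
  2. axis=2 (XY plane), |mask|=57  ⇒  voxels=380

|visual hull| = 380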